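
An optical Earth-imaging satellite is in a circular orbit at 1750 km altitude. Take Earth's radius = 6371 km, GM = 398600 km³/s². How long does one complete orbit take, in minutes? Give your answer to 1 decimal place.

Semi-major axis a = 6371 + 1750 = 8121 km. Period T = 2π√(a³/μ) = 2π√(8121³/398600) = 7283.3 s = 121.39 min.

121.4 min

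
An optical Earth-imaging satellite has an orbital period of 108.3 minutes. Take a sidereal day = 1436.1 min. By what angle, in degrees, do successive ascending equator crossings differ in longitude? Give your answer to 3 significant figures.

T = 108.3 min = 6498.0 s.
During one orbit Earth rotates (6498.0 / 86166) × 360° = 27.15°.

27.1°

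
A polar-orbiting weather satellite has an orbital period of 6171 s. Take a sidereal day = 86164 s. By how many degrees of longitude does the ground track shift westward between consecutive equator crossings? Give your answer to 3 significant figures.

25.8°

During one orbit Earth rotates (6171.0 / 86164) × 360° = 25.78°.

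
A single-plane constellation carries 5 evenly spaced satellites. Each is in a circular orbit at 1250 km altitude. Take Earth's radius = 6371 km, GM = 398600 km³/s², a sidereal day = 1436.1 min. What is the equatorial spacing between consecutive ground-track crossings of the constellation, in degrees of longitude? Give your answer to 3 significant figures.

Semi-major axis a = 6371 + 1250 = 7621 km. Period T = 2π√(a³/μ) = 2π√(7621³/398600) = 6621.1 s = 110.35 min.
Single-satellite node shift = (6621.1/86166) × 360° = 27.66°.
With 5 satellites evenly phased, successive equator crossings are 27.66/5 = 5.533° apart.

5.53°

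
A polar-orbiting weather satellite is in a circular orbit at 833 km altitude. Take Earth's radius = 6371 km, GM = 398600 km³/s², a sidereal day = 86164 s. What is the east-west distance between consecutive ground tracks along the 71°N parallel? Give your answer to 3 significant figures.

Semi-major axis a = 6371 + 833 = 7204 km. Period T = 2π√(a³/μ) = 2π√(7204³/398600) = 6085.2 s = 101.42 min.
Node shift per orbit = (6085.2/86164) × 360° = 25.42°.
Equatorial spacing = 25.42 × 111.2 km/° = 2827 km.
At 71° latitude, spacing = 2827 × cos(71°) = 920 km.

920 km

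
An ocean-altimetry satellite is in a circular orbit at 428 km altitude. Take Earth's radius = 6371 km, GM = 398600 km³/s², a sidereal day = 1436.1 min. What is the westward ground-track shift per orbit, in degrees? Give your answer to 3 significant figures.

23.3°

Semi-major axis a = 6371 + 428 = 6799 km. Period T = 2π√(a³/μ) = 2π√(6799³/398600) = 5579.3 s = 92.99 min.
During one orbit Earth rotates (5579.3 / 86166) × 360° = 23.31°.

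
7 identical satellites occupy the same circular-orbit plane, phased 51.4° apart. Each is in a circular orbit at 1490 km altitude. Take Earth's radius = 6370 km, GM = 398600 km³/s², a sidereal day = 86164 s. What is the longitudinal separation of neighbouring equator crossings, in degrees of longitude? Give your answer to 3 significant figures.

4.14°

Semi-major axis a = 6370 + 1490 = 7860 km. Period T = 2π√(a³/μ) = 2π√(7860³/398600) = 6935.0 s = 115.58 min.
Single-satellite node shift = (6935.0/86164) × 360° = 28.97°.
With 7 satellites evenly phased, successive equator crossings are 28.97/7 = 4.139° apart.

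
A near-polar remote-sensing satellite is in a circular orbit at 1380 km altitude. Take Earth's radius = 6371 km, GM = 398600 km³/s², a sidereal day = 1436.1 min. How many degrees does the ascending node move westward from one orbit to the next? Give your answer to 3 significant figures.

28.4°

Semi-major axis a = 6371 + 1380 = 7751 km. Period T = 2π√(a³/μ) = 2π√(7751³/398600) = 6791.2 s = 113.19 min.
During one orbit Earth rotates (6791.2 / 86166) × 360° = 28.37°.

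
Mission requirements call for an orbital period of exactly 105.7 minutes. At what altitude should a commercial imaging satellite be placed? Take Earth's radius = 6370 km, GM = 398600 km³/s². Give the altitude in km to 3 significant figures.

1040 km

T = 105.7 min = 6342.0 s.
From T = 2π√(a³/μ): a = (μ T²/4π²)^(1/3) = (398600 × 6342.0² / 4π²)^(1/3) = 7405 km.
Altitude h = a − R = 7405 − 6370 = 1035 km.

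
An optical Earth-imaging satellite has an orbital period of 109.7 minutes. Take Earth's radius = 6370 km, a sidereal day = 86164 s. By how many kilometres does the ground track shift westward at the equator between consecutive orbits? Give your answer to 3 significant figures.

T = 109.7 min = 6582.0 s.
During one orbit Earth rotates (6582.0 / 86164) × 360° = 27.50°.
At the equator that is 27.50° × (2π·6370/360) km/° = 27.50 × 111.2 = 3057 km.

3060 km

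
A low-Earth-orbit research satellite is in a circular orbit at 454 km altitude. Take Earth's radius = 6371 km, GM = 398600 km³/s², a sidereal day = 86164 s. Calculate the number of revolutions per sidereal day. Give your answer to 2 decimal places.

15.36

Semi-major axis a = 6371 + 454 = 6825 km. Period T = 2π√(a³/μ) = 2π√(6825³/398600) = 5611.3 s = 93.52 min.
Orbits per sidereal day = 86164 / 5611.3 = 15.355.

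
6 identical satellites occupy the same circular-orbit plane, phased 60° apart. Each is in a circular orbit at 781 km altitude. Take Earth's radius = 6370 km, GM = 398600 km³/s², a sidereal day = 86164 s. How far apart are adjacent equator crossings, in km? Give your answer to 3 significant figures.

Semi-major axis a = 6370 + 781 = 7151 km. Period T = 2π√(a³/μ) = 2π√(7151³/398600) = 6018.1 s = 100.30 min.
Single-satellite node shift = (6018.1/86164) × 360° = 25.14°.
With 6 satellites evenly phased, successive equator crossings are 25.14/6 = 4.191° apart.
That is 4.191 × 111.2 = 466 km at the equator.

466 km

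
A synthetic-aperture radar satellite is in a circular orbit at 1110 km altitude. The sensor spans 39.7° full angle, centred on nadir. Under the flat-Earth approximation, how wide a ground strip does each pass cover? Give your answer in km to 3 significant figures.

Half-angle = 39.7°/2 = 19.85°.
Swath width ≈ 2h·tan(θ/2) = 2 × 1110 × tan(19.85°) = 801.4 km.

801 km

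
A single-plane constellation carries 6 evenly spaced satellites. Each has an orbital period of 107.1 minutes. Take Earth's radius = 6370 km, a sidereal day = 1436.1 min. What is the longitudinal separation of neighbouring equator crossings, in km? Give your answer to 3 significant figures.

T = 107.1 min = 6426.0 s.
Single-satellite node shift = (6426.0/86166) × 360° = 26.85°.
With 6 satellites evenly phased, successive equator crossings are 26.85/6 = 4.475° apart.
That is 4.475 × 111.2 = 497 km at the equator.

497 km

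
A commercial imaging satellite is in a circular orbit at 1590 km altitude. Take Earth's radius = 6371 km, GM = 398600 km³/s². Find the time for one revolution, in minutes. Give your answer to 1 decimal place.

Semi-major axis a = 6371 + 1590 = 7961 km. Period T = 2π√(a³/μ) = 2π√(7961³/398600) = 7069.1 s = 117.82 min.

117.8 min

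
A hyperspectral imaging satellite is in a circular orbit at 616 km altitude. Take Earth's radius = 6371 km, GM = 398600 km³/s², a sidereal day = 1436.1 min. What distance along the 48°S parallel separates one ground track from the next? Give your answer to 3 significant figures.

1810 km

Semi-major axis a = 6371 + 616 = 6987 km. Period T = 2π√(a³/μ) = 2π√(6987³/398600) = 5812.3 s = 96.87 min.
Node shift per orbit = (5812.3/86166) × 360° = 24.28°.
Equatorial spacing = 24.28 × 111.2 km/° = 2700 km.
At 48° latitude, spacing = 2700 × cos(48°) = 1807 km.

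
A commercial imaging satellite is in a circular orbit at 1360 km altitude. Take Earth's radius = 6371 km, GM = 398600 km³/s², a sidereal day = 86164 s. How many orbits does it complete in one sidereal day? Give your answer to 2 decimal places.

Semi-major axis a = 6371 + 1360 = 7731 km. Period T = 2π√(a³/μ) = 2π√(7731³/398600) = 6765.0 s = 112.75 min.
Orbits per sidereal day = 86164 / 6765.0 = 12.737.

12.74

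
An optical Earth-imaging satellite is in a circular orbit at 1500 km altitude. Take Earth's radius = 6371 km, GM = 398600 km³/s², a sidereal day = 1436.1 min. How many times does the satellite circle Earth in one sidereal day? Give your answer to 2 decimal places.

Semi-major axis a = 6371 + 1500 = 7871 km. Period T = 2π√(a³/μ) = 2π√(7871³/398600) = 6949.5 s = 115.83 min.
Orbits per sidereal day = 86166 / 6949.5 = 12.399.

12.40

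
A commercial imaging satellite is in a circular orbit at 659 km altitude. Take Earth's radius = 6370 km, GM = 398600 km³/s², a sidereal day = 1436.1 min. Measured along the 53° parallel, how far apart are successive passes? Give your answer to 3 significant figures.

Semi-major axis a = 6370 + 659 = 7029 km. Period T = 2π√(a³/μ) = 2π√(7029³/398600) = 5864.8 s = 97.75 min.
Node shift per orbit = (5864.8/86166) × 360° = 24.50°.
Equatorial spacing = 24.50 × 111.2 km/° = 2724 km.
At 53° latitude, spacing = 2724 × cos(53°) = 1639 km.

1640 km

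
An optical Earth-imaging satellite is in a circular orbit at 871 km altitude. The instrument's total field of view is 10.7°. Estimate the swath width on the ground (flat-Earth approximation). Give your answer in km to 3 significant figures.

Half-angle = 10.7°/2 = 5.35°.
Swath width ≈ 2h·tan(θ/2) = 2 × 871 × tan(5.35°) = 163.1 km.

163 km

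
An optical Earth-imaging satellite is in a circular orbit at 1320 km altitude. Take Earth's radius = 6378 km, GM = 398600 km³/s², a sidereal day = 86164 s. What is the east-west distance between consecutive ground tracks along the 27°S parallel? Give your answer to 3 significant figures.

2790 km

Semi-major axis a = 6378 + 1320 = 7698 km. Period T = 2π√(a³/μ) = 2π√(7698³/398600) = 6721.7 s = 112.03 min.
Node shift per orbit = (6721.7/86164) × 360° = 28.08°.
Equatorial spacing = 28.08 × 111.3 km/° = 3126 km.
At 27° latitude, spacing = 3126 × cos(27°) = 2785 km.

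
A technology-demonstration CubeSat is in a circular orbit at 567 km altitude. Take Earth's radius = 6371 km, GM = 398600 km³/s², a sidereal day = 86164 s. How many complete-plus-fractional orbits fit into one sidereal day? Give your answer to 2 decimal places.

Semi-major axis a = 6371 + 567 = 6938 km. Period T = 2π√(a³/μ) = 2π√(6938³/398600) = 5751.3 s = 95.85 min.
Orbits per sidereal day = 86164 / 5751.3 = 14.982.

14.98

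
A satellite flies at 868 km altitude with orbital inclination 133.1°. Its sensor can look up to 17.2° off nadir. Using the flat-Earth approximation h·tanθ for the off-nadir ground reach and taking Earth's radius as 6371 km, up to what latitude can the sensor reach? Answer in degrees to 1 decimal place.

Retrograde orbit: the ground track reaches ±(180° − i) = ±(180 − 133.1) = ±46.9°.
Sensor half-swath on the ground ≈ 868·tan(17.2°) = 269 km = 2.42° of latitude.
Maximum observable latitude ≈ 46.9 + 2.42 = 49.3°.

49.3°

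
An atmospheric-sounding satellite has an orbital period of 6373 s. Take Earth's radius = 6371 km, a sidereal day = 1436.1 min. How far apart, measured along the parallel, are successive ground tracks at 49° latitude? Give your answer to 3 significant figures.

1940 km

Node shift per orbit = (6373.0/86166) × 360° = 26.63°.
Equatorial spacing = 26.63 × 111.2 km/° = 2961 km.
At 49° latitude, spacing = 2961 × cos(49°) = 1942 km.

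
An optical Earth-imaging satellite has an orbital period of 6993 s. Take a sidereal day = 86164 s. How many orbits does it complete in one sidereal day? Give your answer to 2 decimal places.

Orbits per sidereal day = 86164 / 6993.0 = 12.321.

12.32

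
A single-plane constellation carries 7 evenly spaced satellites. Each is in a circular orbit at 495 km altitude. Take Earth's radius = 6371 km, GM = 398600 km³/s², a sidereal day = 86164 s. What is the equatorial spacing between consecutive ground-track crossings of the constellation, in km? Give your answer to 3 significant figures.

Semi-major axis a = 6371 + 495 = 6866 km. Period T = 2π√(a³/μ) = 2π√(6866³/398600) = 5662.0 s = 94.37 min.
Single-satellite node shift = (5662.0/86164) × 360° = 23.66°.
With 7 satellites evenly phased, successive equator crossings are 23.66/7 = 3.379° apart.
That is 3.379 × 111.2 = 376 km at the equator.

376 km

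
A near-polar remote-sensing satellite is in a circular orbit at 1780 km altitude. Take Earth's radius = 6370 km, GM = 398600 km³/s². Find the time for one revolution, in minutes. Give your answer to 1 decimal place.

122.0 min

Semi-major axis a = 6370 + 1780 = 8150 km. Period T = 2π√(a³/μ) = 2π√(8150³/398600) = 7322.3 s = 122.04 min.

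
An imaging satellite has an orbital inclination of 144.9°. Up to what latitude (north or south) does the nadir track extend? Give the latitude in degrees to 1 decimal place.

35.1°

Retrograde orbit: the ground track reaches ±(180° − i) = ±(180 − 144.9) = ±35.1°.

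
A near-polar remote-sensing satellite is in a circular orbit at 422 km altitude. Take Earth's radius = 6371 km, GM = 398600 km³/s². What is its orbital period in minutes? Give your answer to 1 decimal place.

Semi-major axis a = 6371 + 422 = 6793 km. Period T = 2π√(a³/μ) = 2π√(6793³/398600) = 5571.9 s = 92.87 min.

92.9 min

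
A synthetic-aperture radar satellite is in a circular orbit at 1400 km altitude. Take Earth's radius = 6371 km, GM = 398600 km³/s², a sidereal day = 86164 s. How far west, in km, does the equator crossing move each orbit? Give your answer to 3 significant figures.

3170 km

Semi-major axis a = 6371 + 1400 = 7771 km. Period T = 2π√(a³/μ) = 2π√(7771³/398600) = 6817.5 s = 113.63 min.
During one orbit Earth rotates (6817.5 / 86164) × 360° = 28.48°.
At the equator that is 28.48° × (2π·6371/360) km/° = 28.48 × 111.2 = 3167 km.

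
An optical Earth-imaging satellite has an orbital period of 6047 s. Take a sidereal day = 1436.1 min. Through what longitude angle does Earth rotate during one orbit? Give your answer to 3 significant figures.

During one orbit Earth rotates (6047.0 / 86166) × 360° = 25.26°.

25.3°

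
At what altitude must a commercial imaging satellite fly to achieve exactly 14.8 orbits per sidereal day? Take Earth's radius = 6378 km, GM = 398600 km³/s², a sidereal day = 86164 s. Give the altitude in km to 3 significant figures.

Required period T = 86164 / 14.8 = 5821.9 s.
From T = 2π√(a³/μ): a = (μ T²/4π²)^(1/3) = (398600 × 5821.9² / 4π²)^(1/3) = 6995 km.
Altitude h = a − R = 6995 − 6378 = 617 km.

617 km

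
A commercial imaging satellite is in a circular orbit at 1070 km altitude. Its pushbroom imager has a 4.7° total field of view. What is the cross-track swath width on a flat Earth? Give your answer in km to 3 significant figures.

Half-angle = 4.7°/2 = 2.35°.
Swath width ≈ 2h·tan(θ/2) = 2 × 1070 × tan(2.35°) = 87.8 km.

87.8 km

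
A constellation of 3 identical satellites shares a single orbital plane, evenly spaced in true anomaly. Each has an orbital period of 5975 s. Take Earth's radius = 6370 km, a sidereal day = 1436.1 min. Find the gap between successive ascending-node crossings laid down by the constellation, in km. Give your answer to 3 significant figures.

925 km

Single-satellite node shift = (5975.0/86166) × 360° = 24.96°.
With 3 satellites evenly phased, successive equator crossings are 24.96/3 = 8.321° apart.
That is 8.321 × 111.2 = 925 km at the equator.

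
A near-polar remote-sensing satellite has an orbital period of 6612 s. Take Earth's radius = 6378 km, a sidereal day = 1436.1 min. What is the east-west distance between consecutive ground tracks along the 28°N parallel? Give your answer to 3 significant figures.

Node shift per orbit = (6612.0/86166) × 360° = 27.62°.
Equatorial spacing = 27.62 × 111.3 km/° = 3075 km.
At 28° latitude, spacing = 3075 × cos(28°) = 2715 km.

2720 km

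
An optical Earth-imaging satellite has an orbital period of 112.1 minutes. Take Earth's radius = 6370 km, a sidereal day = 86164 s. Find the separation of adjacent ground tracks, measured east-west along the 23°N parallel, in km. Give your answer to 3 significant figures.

T = 112.1 min = 6726.0 s.
Node shift per orbit = (6726.0/86164) × 360° = 28.10°.
Equatorial spacing = 28.10 × 111.2 km/° = 3124 km.
At 23° latitude, spacing = 3124 × cos(23°) = 2876 km.

2880 km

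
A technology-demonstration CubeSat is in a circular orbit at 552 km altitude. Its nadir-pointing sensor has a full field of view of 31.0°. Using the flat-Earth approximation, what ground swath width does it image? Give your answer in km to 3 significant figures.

306 km

Half-angle = 31.0°/2 = 15.5°.
Swath width ≈ 2h·tan(θ/2) = 2 × 552 × tan(15.5°) = 306.2 km.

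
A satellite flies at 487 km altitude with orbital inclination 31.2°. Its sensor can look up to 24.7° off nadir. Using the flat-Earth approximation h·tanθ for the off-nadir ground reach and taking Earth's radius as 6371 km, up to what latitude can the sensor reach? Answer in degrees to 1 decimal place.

For a prograde orbit the ground track reaches latitude ±i = ±31.2°.
Sensor half-swath on the ground ≈ 487·tan(24.7°) = 224 km = 2.01° of latitude.
Maximum observable latitude ≈ 31.2 + 2.01 = 33.2°.

33.2°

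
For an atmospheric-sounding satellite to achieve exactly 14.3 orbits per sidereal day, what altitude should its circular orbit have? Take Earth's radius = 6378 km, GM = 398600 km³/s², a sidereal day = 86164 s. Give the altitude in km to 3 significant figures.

Required period T = 86164 / 14.3 = 6025.5 s.
From T = 2π√(a³/μ): a = (μ T²/4π²)^(1/3) = (398600 × 6025.5² / 4π²)^(1/3) = 7157 km.
Altitude h = a − R = 7157 − 6378 = 779 km.

779 km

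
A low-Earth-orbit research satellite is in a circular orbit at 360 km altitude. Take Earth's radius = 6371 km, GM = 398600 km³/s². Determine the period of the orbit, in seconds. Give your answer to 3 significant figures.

5500 seconds

Semi-major axis a = 6371 + 360 = 6731 km. Period T = 2π√(a³/μ) = 2π√(6731³/398600) = 5495.8 s = 91.60 min.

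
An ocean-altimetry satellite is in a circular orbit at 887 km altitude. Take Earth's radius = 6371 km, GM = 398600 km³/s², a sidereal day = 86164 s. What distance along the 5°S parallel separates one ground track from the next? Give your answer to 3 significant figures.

2850 km

Semi-major axis a = 6371 + 887 = 7258 km. Period T = 2π√(a³/μ) = 2π√(7258³/398600) = 6153.7 s = 102.56 min.
Node shift per orbit = (6153.7/86164) × 360° = 25.71°.
Equatorial spacing = 25.71 × 111.2 km/° = 2859 km.
At 5° latitude, spacing = 2859 × cos(5°) = 2848 km.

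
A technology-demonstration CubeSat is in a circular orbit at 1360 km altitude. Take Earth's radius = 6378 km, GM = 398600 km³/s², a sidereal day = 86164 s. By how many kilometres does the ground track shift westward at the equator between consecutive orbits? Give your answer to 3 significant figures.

3150 km

Semi-major axis a = 6378 + 1360 = 7738 km. Period T = 2π√(a³/μ) = 2π√(7738³/398600) = 6774.1 s = 112.90 min.
During one orbit Earth rotates (6774.1 / 86164) × 360° = 28.30°.
At the equator that is 28.30° × (2π·6378/360) km/° = 28.30 × 111.3 = 3151 km.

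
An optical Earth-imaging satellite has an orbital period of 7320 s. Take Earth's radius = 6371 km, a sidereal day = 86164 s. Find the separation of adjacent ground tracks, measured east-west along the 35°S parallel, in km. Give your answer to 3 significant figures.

2790 km

Node shift per orbit = (7320.0/86164) × 360° = 30.58°.
Equatorial spacing = 30.58 × 111.2 km/° = 3401 km.
At 35° latitude, spacing = 3401 × cos(35°) = 2786 km.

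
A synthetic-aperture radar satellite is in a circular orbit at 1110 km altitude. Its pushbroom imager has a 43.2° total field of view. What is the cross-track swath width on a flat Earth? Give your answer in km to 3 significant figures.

Half-angle = 43.2°/2 = 21.6°.
Swath width ≈ 2h·tan(θ/2) = 2 × 1110 × tan(21.6°) = 879.0 km.

879 km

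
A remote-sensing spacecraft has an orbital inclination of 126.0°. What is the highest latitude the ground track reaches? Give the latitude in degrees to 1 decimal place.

Retrograde orbit: the ground track reaches ±(180° − i) = ±(180 − 126.0) = ±54.0°.

54.0°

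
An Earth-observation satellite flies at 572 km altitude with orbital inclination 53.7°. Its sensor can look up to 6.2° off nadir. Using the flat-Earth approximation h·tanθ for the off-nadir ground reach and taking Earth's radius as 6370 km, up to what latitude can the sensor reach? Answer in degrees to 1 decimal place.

For a prograde orbit the ground track reaches latitude ±i = ±53.7°.
Sensor half-swath on the ground ≈ 572·tan(6.2°) = 62 km = 0.56° of latitude.
Maximum observable latitude ≈ 53.7 + 0.56 = 54.3°.

54.3°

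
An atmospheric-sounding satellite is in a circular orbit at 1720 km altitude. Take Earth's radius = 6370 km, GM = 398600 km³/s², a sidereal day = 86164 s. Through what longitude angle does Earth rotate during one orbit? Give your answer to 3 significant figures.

Semi-major axis a = 6370 + 1720 = 8090 km. Period T = 2π√(a³/μ) = 2π√(8090³/398600) = 7241.6 s = 120.69 min.
During one orbit Earth rotates (7241.6 / 86164) × 360° = 30.26°.

30.3°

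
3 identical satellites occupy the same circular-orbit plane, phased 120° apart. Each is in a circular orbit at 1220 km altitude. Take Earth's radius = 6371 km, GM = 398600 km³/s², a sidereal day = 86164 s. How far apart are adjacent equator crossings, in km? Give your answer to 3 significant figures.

Semi-major axis a = 6371 + 1220 = 7591 km. Period T = 2π√(a³/μ) = 2π√(7591³/398600) = 6582.0 s = 109.70 min.
Single-satellite node shift = (6582.0/86164) × 360° = 27.50°.
With 3 satellites evenly phased, successive equator crossings are 27.50/3 = 9.167° apart.
That is 9.167 × 111.2 = 1019 km at the equator.

1020 km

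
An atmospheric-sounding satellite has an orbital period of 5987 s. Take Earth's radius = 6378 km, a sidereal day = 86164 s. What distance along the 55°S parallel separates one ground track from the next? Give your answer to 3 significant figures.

Node shift per orbit = (5987.0/86164) × 360° = 25.01°.
Equatorial spacing = 25.01 × 111.3 km/° = 2785 km.
At 55° latitude, spacing = 2785 × cos(55°) = 1597 km.

1600 km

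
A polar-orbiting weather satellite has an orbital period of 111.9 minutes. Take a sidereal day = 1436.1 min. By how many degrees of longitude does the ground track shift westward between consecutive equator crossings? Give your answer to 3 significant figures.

T = 111.9 min = 6714.0 s.
During one orbit Earth rotates (6714.0 / 86166) × 360° = 28.05°.

28.1°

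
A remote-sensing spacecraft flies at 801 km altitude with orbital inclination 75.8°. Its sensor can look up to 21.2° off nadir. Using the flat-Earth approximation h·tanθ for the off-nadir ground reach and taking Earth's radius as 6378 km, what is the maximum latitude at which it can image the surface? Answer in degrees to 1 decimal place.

For a prograde orbit the ground track reaches latitude ±i = ±75.8°.
Sensor half-swath on the ground ≈ 801·tan(21.2°) = 311 km = 2.79° of latitude.
Maximum observable latitude ≈ 75.8 + 2.79 = 78.6°.

78.6°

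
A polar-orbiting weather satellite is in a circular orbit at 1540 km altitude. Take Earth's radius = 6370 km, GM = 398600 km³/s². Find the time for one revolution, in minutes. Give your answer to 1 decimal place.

Semi-major axis a = 6370 + 1540 = 7910 km. Period T = 2π√(a³/μ) = 2π√(7910³/398600) = 7001.3 s = 116.69 min.

116.7 min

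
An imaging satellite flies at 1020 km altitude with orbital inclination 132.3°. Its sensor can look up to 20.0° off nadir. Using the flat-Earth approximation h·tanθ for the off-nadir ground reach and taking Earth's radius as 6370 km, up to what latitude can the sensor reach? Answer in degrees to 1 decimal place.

51.0°

Retrograde orbit: the ground track reaches ±(180° − i) = ±(180 − 132.3) = ±47.7°.
Sensor half-swath on the ground ≈ 1020·tan(20.0°) = 371 km = 3.34° of latitude.
Maximum observable latitude ≈ 47.7 + 3.34 = 51.0°.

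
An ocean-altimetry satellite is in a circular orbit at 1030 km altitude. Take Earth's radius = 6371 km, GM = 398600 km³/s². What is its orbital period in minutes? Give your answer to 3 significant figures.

106 min

Semi-major axis a = 6371 + 1030 = 7401 km. Period T = 2π√(a³/μ) = 2π√(7401³/398600) = 6336.5 s = 105.61 min.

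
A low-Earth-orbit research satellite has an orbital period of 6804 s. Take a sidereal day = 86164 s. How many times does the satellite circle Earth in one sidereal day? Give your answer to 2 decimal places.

12.66

Orbits per sidereal day = 86164 / 6804.0 = 12.664.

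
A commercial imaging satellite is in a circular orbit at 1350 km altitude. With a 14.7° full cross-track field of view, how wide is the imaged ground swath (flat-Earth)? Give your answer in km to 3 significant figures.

Half-angle = 14.7°/2 = 7.35°.
Swath width ≈ 2h·tan(θ/2) = 2 × 1350 × tan(7.35°) = 348.3 km.

348 km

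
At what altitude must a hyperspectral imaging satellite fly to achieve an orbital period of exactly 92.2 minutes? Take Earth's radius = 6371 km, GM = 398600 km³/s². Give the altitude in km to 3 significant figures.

390 km

T = 92.2 min = 5532.0 s.
From T = 2π√(a³/μ): a = (μ T²/4π²)^(1/3) = (398600 × 5532.0² / 4π²)^(1/3) = 6761 km.
Altitude h = a − R = 6761 − 6371 = 390 km.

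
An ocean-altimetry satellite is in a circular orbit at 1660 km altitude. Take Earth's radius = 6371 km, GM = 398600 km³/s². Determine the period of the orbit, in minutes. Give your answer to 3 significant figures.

Semi-major axis a = 6371 + 1660 = 8031 km. Period T = 2π√(a³/μ) = 2π√(8031³/398600) = 7162.5 s = 119.38 min.

119 min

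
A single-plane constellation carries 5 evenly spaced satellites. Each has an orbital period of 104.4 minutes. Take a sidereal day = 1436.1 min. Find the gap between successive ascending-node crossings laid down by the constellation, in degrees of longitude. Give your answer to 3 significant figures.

5.23°

T = 104.4 min = 6264.0 s.
Single-satellite node shift = (6264.0/86166) × 360° = 26.17°.
With 5 satellites evenly phased, successive equator crossings are 26.17/5 = 5.234° apart.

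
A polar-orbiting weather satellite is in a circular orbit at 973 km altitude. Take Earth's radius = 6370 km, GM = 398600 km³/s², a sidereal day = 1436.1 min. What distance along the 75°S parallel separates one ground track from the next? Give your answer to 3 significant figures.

753 km

Semi-major axis a = 6370 + 973 = 7343 km. Period T = 2π√(a³/μ) = 2π√(7343³/398600) = 6262.1 s = 104.37 min.
Node shift per orbit = (6262.1/86166) × 360° = 26.16°.
Equatorial spacing = 26.16 × 111.2 km/° = 2909 km.
At 75° latitude, spacing = 2909 × cos(75°) = 753 km.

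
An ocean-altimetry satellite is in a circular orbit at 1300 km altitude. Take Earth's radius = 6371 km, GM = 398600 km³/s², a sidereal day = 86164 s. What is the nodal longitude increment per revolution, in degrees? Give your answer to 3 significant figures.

27.9°

Semi-major axis a = 6371 + 1300 = 7671 km. Period T = 2π√(a³/μ) = 2π√(7671³/398600) = 6686.4 s = 111.44 min.
During one orbit Earth rotates (6686.4 / 86164) × 360° = 27.94°.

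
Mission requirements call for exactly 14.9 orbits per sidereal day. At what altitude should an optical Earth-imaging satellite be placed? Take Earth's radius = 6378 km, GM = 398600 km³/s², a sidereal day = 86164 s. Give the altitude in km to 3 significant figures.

Required period T = 86164 / 14.9 = 5782.8 s.
From T = 2π√(a³/μ): a = (μ T²/4π²)^(1/3) = (398600 × 5782.8² / 4π²)^(1/3) = 6963 km.
Altitude h = a − R = 6963 − 6378 = 585 km.

585 km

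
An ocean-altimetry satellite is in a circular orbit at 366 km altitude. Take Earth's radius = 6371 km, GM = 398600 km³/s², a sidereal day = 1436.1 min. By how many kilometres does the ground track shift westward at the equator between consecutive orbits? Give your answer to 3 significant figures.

Semi-major axis a = 6371 + 366 = 6737 km. Period T = 2π√(a³/μ) = 2π√(6737³/398600) = 5503.1 s = 91.72 min.
During one orbit Earth rotates (5503.1 / 86166) × 360° = 22.99°.
At the equator that is 22.99° × (2π·6371/360) km/° = 22.99 × 111.2 = 2557 km.

2560 km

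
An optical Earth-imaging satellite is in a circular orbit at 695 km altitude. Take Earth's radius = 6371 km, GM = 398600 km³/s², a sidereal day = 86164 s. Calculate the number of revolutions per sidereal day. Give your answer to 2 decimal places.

Semi-major axis a = 6371 + 695 = 7066 km. Period T = 2π√(a³/μ) = 2π√(7066³/398600) = 5911.1 s = 98.52 min.
Orbits per sidereal day = 86164 / 5911.1 = 14.577.

14.58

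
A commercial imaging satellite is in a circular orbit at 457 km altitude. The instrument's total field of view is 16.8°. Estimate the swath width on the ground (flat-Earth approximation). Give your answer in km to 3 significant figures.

135 km

Half-angle = 16.8°/2 = 8.4°.
Swath width ≈ 2h·tan(θ/2) = 2 × 457 × tan(8.4°) = 135.0 km.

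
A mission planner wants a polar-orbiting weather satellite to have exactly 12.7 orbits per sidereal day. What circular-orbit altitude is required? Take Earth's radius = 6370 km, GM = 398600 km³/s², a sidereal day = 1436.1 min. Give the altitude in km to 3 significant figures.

Required period T = 86166 / 12.7 = 6784.7 s.
From T = 2π√(a³/μ): a = (μ T²/4π²)^(1/3) = (398600 × 6784.7² / 4π²)^(1/3) = 7746 km.
Altitude h = a − R = 7746 − 6370 = 1376 km.

1380 km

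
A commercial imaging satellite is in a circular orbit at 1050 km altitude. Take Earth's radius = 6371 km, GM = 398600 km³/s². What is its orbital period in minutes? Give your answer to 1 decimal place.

106.0 min

Semi-major axis a = 6371 + 1050 = 7421 km. Period T = 2π√(a³/μ) = 2π√(7421³/398600) = 6362.2 s = 106.04 min.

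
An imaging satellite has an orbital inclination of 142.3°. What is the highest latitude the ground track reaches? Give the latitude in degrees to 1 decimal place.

37.7°

Retrograde orbit: the ground track reaches ±(180° − i) = ±(180 − 142.3) = ±37.7°.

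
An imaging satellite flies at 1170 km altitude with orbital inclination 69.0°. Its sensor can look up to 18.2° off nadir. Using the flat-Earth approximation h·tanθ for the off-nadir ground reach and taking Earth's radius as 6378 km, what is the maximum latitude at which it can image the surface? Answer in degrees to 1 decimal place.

For a prograde orbit the ground track reaches latitude ±i = ±69.0°.
Sensor half-swath on the ground ≈ 1170·tan(18.2°) = 385 km = 3.46° of latitude.
Maximum observable latitude ≈ 69.0 + 3.46 = 72.5°.

72.5°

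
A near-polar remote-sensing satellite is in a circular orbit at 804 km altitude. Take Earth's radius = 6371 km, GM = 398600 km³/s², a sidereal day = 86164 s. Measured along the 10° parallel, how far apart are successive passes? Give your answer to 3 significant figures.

2770 km

Semi-major axis a = 6371 + 804 = 7175 km. Period T = 2π√(a³/μ) = 2π√(7175³/398600) = 6048.4 s = 100.81 min.
Node shift per orbit = (6048.4/86164) × 360° = 25.27°.
Equatorial spacing = 25.27 × 111.2 km/° = 2810 km.
At 10° latitude, spacing = 2810 × cos(10°) = 2767 km.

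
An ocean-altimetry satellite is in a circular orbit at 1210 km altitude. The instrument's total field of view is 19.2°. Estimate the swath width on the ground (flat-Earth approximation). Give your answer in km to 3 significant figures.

Half-angle = 19.2°/2 = 9.6°.
Swath width ≈ 2h·tan(θ/2) = 2 × 1210 × tan(9.6°) = 409.3 km.

409 km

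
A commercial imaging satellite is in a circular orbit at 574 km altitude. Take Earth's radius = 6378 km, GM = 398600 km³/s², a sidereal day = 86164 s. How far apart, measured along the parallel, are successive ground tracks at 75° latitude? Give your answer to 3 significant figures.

Semi-major axis a = 6378 + 574 = 6952 km. Period T = 2π√(a³/μ) = 2π√(6952³/398600) = 5768.7 s = 96.14 min.
Node shift per orbit = (5768.7/86164) × 360° = 24.10°.
Equatorial spacing = 24.10 × 111.3 km/° = 2683 km.
At 75° latitude, spacing = 2683 × cos(75°) = 694 km.

694 km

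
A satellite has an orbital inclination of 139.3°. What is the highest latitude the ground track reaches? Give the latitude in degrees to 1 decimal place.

Retrograde orbit: the ground track reaches ±(180° − i) = ±(180 − 139.3) = ±40.7°.

40.7°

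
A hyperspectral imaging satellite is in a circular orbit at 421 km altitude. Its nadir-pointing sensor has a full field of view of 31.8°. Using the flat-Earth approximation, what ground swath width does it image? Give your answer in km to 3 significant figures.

Half-angle = 31.8°/2 = 15.9°.
Swath width ≈ 2h·tan(θ/2) = 2 × 421 × tan(15.9°) = 239.9 km.

240 km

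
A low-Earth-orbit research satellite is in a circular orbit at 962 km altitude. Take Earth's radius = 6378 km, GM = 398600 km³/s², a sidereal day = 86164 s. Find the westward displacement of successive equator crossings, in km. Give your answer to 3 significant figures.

2910 km

Semi-major axis a = 6378 + 962 = 7340 km. Period T = 2π√(a³/μ) = 2π√(7340³/398600) = 6258.3 s = 104.30 min.
During one orbit Earth rotates (6258.3 / 86164) × 360° = 26.15°.
At the equator that is 26.15° × (2π·6378/360) km/° = 26.15 × 111.3 = 2911 km.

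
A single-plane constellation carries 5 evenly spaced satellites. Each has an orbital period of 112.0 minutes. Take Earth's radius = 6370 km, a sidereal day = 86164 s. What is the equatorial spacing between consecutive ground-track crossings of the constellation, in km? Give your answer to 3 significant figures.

624 km

T = 112.0 min = 6720.0 s.
Single-satellite node shift = (6720.0/86164) × 360° = 28.08°.
With 5 satellites evenly phased, successive equator crossings are 28.08/5 = 5.615° apart.
That is 5.615 × 111.2 = 624 km at the equator.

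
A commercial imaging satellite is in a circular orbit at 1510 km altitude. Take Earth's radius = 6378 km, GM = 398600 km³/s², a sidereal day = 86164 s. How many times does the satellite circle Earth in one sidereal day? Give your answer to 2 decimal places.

12.36

Semi-major axis a = 6378 + 1510 = 7888 km. Period T = 2π√(a³/μ) = 2π√(7888³/398600) = 6972.1 s = 116.20 min.
Orbits per sidereal day = 86164 / 6972.1 = 12.358.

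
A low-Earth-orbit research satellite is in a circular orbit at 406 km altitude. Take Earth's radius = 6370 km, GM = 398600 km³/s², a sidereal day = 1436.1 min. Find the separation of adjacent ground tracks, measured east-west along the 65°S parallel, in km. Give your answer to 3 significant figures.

1090 km

Semi-major axis a = 6370 + 406 = 6776 km. Period T = 2π√(a³/μ) = 2π√(6776³/398600) = 5551.0 s = 92.52 min.
Node shift per orbit = (5551.0/86166) × 360° = 23.19°.
Equatorial spacing = 23.19 × 111.2 km/° = 2578 km.
At 65° latitude, spacing = 2578 × cos(65°) = 1090 km.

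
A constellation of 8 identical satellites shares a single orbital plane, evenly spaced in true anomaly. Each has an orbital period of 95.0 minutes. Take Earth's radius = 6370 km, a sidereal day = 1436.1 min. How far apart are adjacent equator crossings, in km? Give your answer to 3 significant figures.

T = 95.0 min = 5700.0 s.
Single-satellite node shift = (5700.0/86166) × 360° = 23.81°.
With 8 satellites evenly phased, successive equator crossings are 23.81/8 = 2.977° apart.
That is 2.977 × 111.2 = 331 km at the equator.

331 km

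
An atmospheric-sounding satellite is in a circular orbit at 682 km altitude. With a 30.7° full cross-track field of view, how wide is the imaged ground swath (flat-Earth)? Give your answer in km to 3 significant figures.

Half-angle = 30.7°/2 = 15.35°.
Swath width ≈ 2h·tan(θ/2) = 2 × 682 × tan(15.35°) = 374.4 km.

374 km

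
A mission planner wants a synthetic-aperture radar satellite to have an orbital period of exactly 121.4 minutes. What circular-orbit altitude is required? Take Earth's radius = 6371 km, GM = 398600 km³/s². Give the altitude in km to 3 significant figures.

1750 km

T = 121.4 min = 7284.0 s.
From T = 2π√(a³/μ): a = (μ T²/4π²)^(1/3) = (398600 × 7284.0² / 4π²)^(1/3) = 8122 km.
Altitude h = a − R = 8122 − 6371 = 1751 km.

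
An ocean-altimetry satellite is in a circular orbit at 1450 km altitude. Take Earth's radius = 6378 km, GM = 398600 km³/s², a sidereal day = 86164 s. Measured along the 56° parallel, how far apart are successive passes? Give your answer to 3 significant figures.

1790 km

Semi-major axis a = 6378 + 1450 = 7828 km. Period T = 2π√(a³/μ) = 2π√(7828³/398600) = 6892.7 s = 114.88 min.
Node shift per orbit = (6892.7/86164) × 360° = 28.80°.
Equatorial spacing = 28.80 × 111.3 km/° = 3206 km.
At 56° latitude, spacing = 3206 × cos(56°) = 1793 km.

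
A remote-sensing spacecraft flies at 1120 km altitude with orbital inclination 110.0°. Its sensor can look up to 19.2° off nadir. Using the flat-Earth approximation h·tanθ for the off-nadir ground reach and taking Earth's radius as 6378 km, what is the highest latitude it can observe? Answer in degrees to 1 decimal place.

73.5°

Retrograde orbit: the ground track reaches ±(180° − i) = ±(180 − 110.0) = ±70.0°.
Sensor half-swath on the ground ≈ 1120·tan(19.2°) = 390 km = 3.50° of latitude.
Maximum observable latitude ≈ 70.0 + 3.50 = 73.5°.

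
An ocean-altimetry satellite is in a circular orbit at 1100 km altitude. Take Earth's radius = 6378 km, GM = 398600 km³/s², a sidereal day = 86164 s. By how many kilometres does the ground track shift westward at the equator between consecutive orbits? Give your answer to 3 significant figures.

2990 km

Semi-major axis a = 6378 + 1100 = 7478 km. Period T = 2π√(a³/μ) = 2π√(7478³/398600) = 6435.6 s = 107.26 min.
During one orbit Earth rotates (6435.6 / 86164) × 360° = 26.89°.
At the equator that is 26.89° × (2π·6378/360) km/° = 26.89 × 111.3 = 2993 km.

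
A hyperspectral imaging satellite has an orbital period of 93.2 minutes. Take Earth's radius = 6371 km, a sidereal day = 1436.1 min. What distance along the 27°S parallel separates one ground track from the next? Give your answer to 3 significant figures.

T = 93.2 min = 5592.0 s.
Node shift per orbit = (5592.0/86166) × 360° = 23.36°.
Equatorial spacing = 23.36 × 111.2 km/° = 2598 km.
At 27° latitude, spacing = 2598 × cos(27°) = 2315 km.

2310 km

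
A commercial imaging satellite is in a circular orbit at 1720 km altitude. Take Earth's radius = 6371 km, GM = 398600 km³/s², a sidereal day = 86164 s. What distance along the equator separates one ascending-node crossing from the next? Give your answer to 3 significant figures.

3360 km

Semi-major axis a = 6371 + 1720 = 8091 km. Period T = 2π√(a³/μ) = 2π√(8091³/398600) = 7242.9 s = 120.72 min.
During one orbit Earth rotates (7242.9 / 86164) × 360° = 30.26°.
At the equator that is 30.26° × (2π·6371/360) km/° = 30.26 × 111.2 = 3365 km.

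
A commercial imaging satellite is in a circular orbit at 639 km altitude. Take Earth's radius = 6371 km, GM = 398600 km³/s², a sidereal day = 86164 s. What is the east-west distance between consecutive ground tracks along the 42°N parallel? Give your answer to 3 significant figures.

Semi-major axis a = 6371 + 639 = 7010 km. Period T = 2π√(a³/μ) = 2π√(7010³/398600) = 5841.0 s = 97.35 min.
Node shift per orbit = (5841.0/86164) × 360° = 24.40°.
Equatorial spacing = 24.40 × 111.2 km/° = 2714 km.
At 42° latitude, spacing = 2714 × cos(42°) = 2017 km.

2020 km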